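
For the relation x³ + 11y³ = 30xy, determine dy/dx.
Differentiate both sides with respect to x, treating y as y(x). By the chain rule, any term containing y contributes a factor of y' = dy/dx when we differentiate it.

Move every term to one side and write the relation as F(x, y) = 0. Term by term,
  d/dx[x^3] = 3x^2
  d/dx[-30xy] = -30x·y' - 30y
  d/dx[11y^3] = 33y^2·y'

The pieces without y' make up ∂F/∂x and the coefficient of y' is ∂F/∂y:
  ∂F/∂x = 3x^2 - 30y,
  ∂F/∂y = -30x + 33y^2.

Since d/dx[F] = ∂F/∂x + (∂F/∂y)·y' = 0, solve for y':
  (∂F/∂y)·y' = -∂F/∂x
  dy/dx = -(∂F/∂x)/(∂F/∂y) = -(3x^2 - 30y)/(-30x + 33y^2) = (x^2 - 10y)/(10x - 11y^2)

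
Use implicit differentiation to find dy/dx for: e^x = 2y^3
Apply d/dx to both sides, remembering that y depends on x. Each occurrence of y therefore brings in a y' = dy/dx via the chain rule.

With F(x, y) equal to the left-hand side minus the right, differentiate F term by term:
  d/dx[-2y^3] = -6y^2·y'
  d/dx[e^(x)] = e^(x)
Adding these up, d/dx[F] = 0 becomes
  (e^(x)) + (-6y^2)·y' = 0,
so isolating y',
  dy/dx = -(e^(x))/(-6y^2) = e^(x)/(6y^2)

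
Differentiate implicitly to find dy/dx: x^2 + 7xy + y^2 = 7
Take d/dx of both sides. Since y is implicitly a function of x, the chain rule attaches a y' = dy/dx factor whenever we differentiate through y.

Set F(x, y) = (left side) − (right side), so the curve is F = 0. Differentiating each term of F:
  d/dx[x^2] = 2x
  d/dx[7xy] = 7x·y' + 7y
  d/dx[y^2] = 2y·y'
  d/dx[-7] = 0

Collecting, the y'-free part is the partial derivative in x and the y' coefficient is the partial derivative in y:
  ∂F/∂x = 2x + 7y
  ∂F/∂y = 7x + 2y

so d/dx[F(x, y(x))] = ∂F/∂x + (∂F/∂y)·y' = 0. Rearranging,
  dy/dx = -(∂F/∂x)/(∂F/∂y) = -(2x + 7y)/(7x + 2y) = (-2x - 7y)/(7x + 2y)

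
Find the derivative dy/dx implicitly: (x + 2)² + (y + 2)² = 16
Differentiate the relation implicitly: treat y = y(x) and apply the chain rule, so every y-derivative picks up a y' = dy/dx factor.

With everything moved to the left-hand side, differentiate term by term:
  d/dx[(x + 2)^2] = 2x + 4
  d/dx[(y + 2)^2] = 2·y'(y + 2)
  d/dx[-16] = 0

Separating the contributions that come from x directly and those that come through y:
  without y':      2x + 4
  multiplying y':  2y + 4

so (2x + 4) + (2y + 4)·y' = 0, and therefore
  dy/dx = -(2x + 4)/(2y + 4) = (-x - 2)/(y + 2)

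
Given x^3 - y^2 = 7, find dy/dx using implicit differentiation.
Differentiate both sides with respect to x, treating y as y(x). By the chain rule, any term containing y contributes a factor of y' = dy/dx when we differentiate it.

Move every term to one side and write the relation as F(x, y) = 0. Term by term,
  d/dx[x^3] = 3x^2
  d/dx[-y^2] = -2y·y'
  d/dx[-7] = 0

The pieces without y' make up ∂F/∂x and the coefficient of y' is ∂F/∂y:
  ∂F/∂x = 3x^2,
  ∂F/∂y = -2y.

Since d/dx[F] = ∂F/∂x + (∂F/∂y)·y' = 0, solve for y':
  (∂F/∂y)·y' = -∂F/∂x
  dy/dx = -(∂F/∂x)/(∂F/∂y) = -(3x^2)/(-2y) = 3x^2/(2y)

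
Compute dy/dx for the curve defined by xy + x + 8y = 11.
Differentiate both sides with respect to x, treating y as y(x). By the chain rule, any term containing y contributes a factor of y' = dy/dx when we differentiate it.

Move every term to one side and write the relation as F(x, y) = 0. Term by term,
  d/dx[xy] = x·y' + y
  d/dx[x] = 1
  d/dx[8y] = 8·y'
  d/dx[-11] = 0

The pieces without y' make up ∂F/∂x and the coefficient of y' is ∂F/∂y:
  ∂F/∂x = y + 1,
  ∂F/∂y = x + 8.

Since d/dx[F] = ∂F/∂x + (∂F/∂y)·y' = 0, solve for y':
  (∂F/∂y)·y' = -∂F/∂x
  dy/dx = -(∂F/∂x)/(∂F/∂y) = -(y + 1)/(x + 8) = (-y - 1)/(x + 8)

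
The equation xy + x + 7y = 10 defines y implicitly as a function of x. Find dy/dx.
Differentiate both sides with respect to x, treating y as y(x). By the chain rule, any term containing y contributes a factor of y' = dy/dx when we differentiate it.

Move every term to one side and write the relation as F(x, y) = 0. Term by term,
  d/dx[xy] = x·y' + y
  d/dx[x] = 1
  d/dx[7y] = 7·y'
  d/dx[-10] = 0

The pieces without y' make up ∂F/∂x and the coefficient of y' is ∂F/∂y:
  ∂F/∂x = y + 1,
  ∂F/∂y = x + 7.

Since d/dx[F] = ∂F/∂x + (∂F/∂y)·y' = 0, solve for y':
  (∂F/∂y)·y' = -∂F/∂x
  dy/dx = -(∂F/∂x)/(∂F/∂y) = -(y + 1)/(x + 7) = (-y - 1)/(x + 7)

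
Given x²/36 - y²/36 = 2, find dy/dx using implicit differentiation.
Take d/dx of both sides. Since y is implicitly a function of x, the chain rule attaches a y' = dy/dx factor whenever we differentiate through y.

Set F(x, y) = (left side) − (right side), so the curve is F = 0. Differentiating each term of F:
  d/dx[x^2/36] = x/18
  d/dx[-y^2/36] = -y·y'/18
  d/dx[-2] = 0

Collecting, the y'-free part is the partial derivative in x and the y' coefficient is the partial derivative in y:
  ∂F/∂x = x/18
  ∂F/∂y = -y/18

so d/dx[F(x, y(x))] = ∂F/∂x + (∂F/∂y)·y' = 0. Rearranging,
  dy/dx = -(∂F/∂x)/(∂F/∂y) = -(x/18)/(-y/18) = x/y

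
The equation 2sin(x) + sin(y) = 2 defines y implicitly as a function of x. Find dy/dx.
Take d/dx of both sides. Since y is implicitly a function of x, the chain rule attaches a y' = dy/dx factor whenever we differentiate through y.

Set F(x, y) = (left side) − (right side), so the curve is F = 0. Differentiating each term of F:
  d/dx[2sin(x)] = 2cos(x)
  d/dx[sin(y)] = y'·cos(y)
  d/dx[-2] = 0

Collecting, the y'-free part is the partial derivative in x and the y' coefficient is the partial derivative in y:
  ∂F/∂x = 2cos(x)
  ∂F/∂y = cos(y)

so d/dx[F(x, y(x))] = ∂F/∂x + (∂F/∂y)·y' = 0. Rearranging,
  dy/dx = -(∂F/∂x)/(∂F/∂y) = -(2cos(x))/(cos(y)) = -2cos(x)/cos(y)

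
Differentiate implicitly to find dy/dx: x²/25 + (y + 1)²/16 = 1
Differentiate the relation implicitly: treat y = y(x) and apply the chain rule, so every y-derivative picks up a y' = dy/dx factor.

With everything moved to the left-hand side, differentiate term by term:
  d/dx[x^2/25] = 2x/25
  d/dx[(y + 1)^2/16] = y'(y + 1)/8
  d/dx[-1] = 0

Separating the contributions that come from x directly and those that come through y:
  without y':      2x/25
  multiplying y':  y/8 + 1/8

so (2x/25) + (y/8 + 1/8)·y' = 0, and therefore
  dy/dx = -(2x/25)/(y/8 + 1/8)
        = -(2x/25)/((y + 1)/8) = -16x/(25y + 25)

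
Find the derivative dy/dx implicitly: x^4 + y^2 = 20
Differentiate the relation implicitly: treat y = y(x) and apply the chain rule, so every y-derivative picks up a y' = dy/dx factor.

With everything moved to the left-hand side, differentiate term by term:
  d/dx[x^4] = 4x^3
  d/dx[y^2] = 2y·y'
  d/dx[-20] = 0

Separating the contributions that come from x directly and those that come through y:
  without y':      4x^3
  multiplying y':  2y

so (4x^3) + (2y)·y' = 0, and therefore
  dy/dx = -(4x^3)/(2y) = -2x^3/y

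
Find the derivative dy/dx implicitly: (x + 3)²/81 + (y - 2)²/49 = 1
Differentiate the relation implicitly: treat y = y(x) and apply the chain rule, so every y-derivative picks up a y' = dy/dx factor.

With everything moved to the left-hand side, differentiate term by term:
  d/dx[(x + 3)^2/81] = 2x/81 + 2/27
  d/dx[(y - 2)^2/49] = 2·y'(y - 2)/49
  d/dx[-1] = 0

Separating the contributions that come from x directly and those that come through y:
  without y':      2x/81 + 2/27
  multiplying y':  2y/49 - 4/49

so (2x/81 + 2/27) + (2y/49 - 4/49)·y' = 0, and therefore
  dy/dx = -(2x/81 + 2/27)/(2y/49 - 4/49)
        = -(2(x + 3)/81)/(2(y - 2)/49) = 49(-x - 3)/(81(y - 2))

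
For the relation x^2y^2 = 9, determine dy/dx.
Take d/dx of both sides. Since y is implicitly a function of x, the chain rule attaches a y' = dy/dx factor whenever we differentiate through y.

Set F(x, y) = (left side) − (right side), so the curve is F = 0. Differentiating each term of F:
  d/dx[x^2y^2] = 2x^2y·y' + 2xy^2
  d/dx[-9] = 0

Collecting, the y'-free part is the partial derivative in x and the y' coefficient is the partial derivative in y:
  ∂F/∂x = 2xy^2
  ∂F/∂y = 2x^2y

so d/dx[F(x, y(x))] = ∂F/∂x + (∂F/∂y)·y' = 0. Rearranging,
  dy/dx = -(∂F/∂x)/(∂F/∂y) = -(2xy^2)/(2x^2y) = -y/x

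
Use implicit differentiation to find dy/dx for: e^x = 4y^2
Differentiate both sides with respect to x, treating y as y(x). By the chain rule, any term containing y contributes a factor of y' = dy/dx when we differentiate it.

Move every term to one side and write the relation as F(x, y) = 0. Term by term,
  d/dx[-4y^2] = -8y·y'
  d/dx[e^(x)] = e^(x)

The pieces without y' make up ∂F/∂x and the coefficient of y' is ∂F/∂y:
  ∂F/∂x = e^(x),
  ∂F/∂y = -8y.

Since d/dx[F] = ∂F/∂x + (∂F/∂y)·y' = 0, solve for y':
  (∂F/∂y)·y' = -∂F/∂x
  dy/dx = -(∂F/∂x)/(∂F/∂y) = -(e^(x))/(-8y) = e^(x)/(8y)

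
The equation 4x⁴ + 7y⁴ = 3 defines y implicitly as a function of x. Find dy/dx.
Take d/dx of both sides. Since y is implicitly a function of x, the chain rule attaches a y' = dy/dx factor whenever we differentiate through y.

Set F(x, y) = (left side) − (right side), so the curve is F = 0. Differentiating each term of F:
  d/dx[4x^4] = 16x^3
  d/dx[7y^4] = 28y^3·y'
  d/dx[-3] = 0

Collecting, the y'-free part is the partial derivative in x and the y' coefficient is the partial derivative in y:
  ∂F/∂x = 16x^3
  ∂F/∂y = 28y^3

so d/dx[F(x, y(x))] = ∂F/∂x + (∂F/∂y)·y' = 0. Rearranging,
  dy/dx = -(∂F/∂x)/(∂F/∂y) = -(16x^3)/(28y^3) = -4x^3/(7y^3)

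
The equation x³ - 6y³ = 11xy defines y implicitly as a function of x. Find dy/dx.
Apply d/dx to both sides, remembering that y depends on x. Each occurrence of y therefore brings in a y' = dy/dx via the chain rule.

With F(x, y) equal to the left-hand side minus the right, differentiate F term by term:
  d/dx[x^3] = 3x^2
  d/dx[-11xy] = -11x·y' - 11y
  d/dx[-6y^3] = -18y^2·y'
Adding these up, d/dx[F] = 0 becomes
  (3x^2 - 11y) + (-11x - 18y^2)·y' = 0,
so isolating y',
  dy/dx = -(3x^2 - 11y)/(-11x - 18y^2) = (3x^2 - 11y)/(11x + 18y^2)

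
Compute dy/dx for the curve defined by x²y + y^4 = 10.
Differentiate both sides with respect to x, treating y as y(x). By the chain rule, any term containing y contributes a factor of y' = dy/dx when we differentiate it.

Move every term to one side and write the relation as F(x, y) = 0. Term by term,
  d/dx[x^2y] = x^2·y' + 2xy
  d/dx[y^4] = 4y^3·y'
  d/dx[-10] = 0

The pieces without y' make up ∂F/∂x and the coefficient of y' is ∂F/∂y:
  ∂F/∂x = 2xy,
  ∂F/∂y = x^2 + 4y^3.

Since d/dx[F] = ∂F/∂x + (∂F/∂y)·y' = 0, solve for y':
  (∂F/∂y)·y' = -∂F/∂x
  dy/dx = -(∂F/∂x)/(∂F/∂y) = -(2xy)/(x^2 + 4y^3) = -2xy/(x^2 + 4y^3)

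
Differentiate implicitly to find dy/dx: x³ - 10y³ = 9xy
Differentiate the relation implicitly: treat y = y(x) and apply the chain rule, so every y-derivative picks up a y' = dy/dx factor.

With everything moved to the left-hand side, differentiate term by term:
  d/dx[x^3] = 3x^2
  d/dx[-9xy] = -9x·y' - 9y
  d/dx[-10y^3] = -30y^2·y'

Separating the contributions that come from x directly and those that come through y:
  without y':      3x^2 - 9y
  multiplying y':  -9x - 30y^2

so (3x^2 - 9y) + (-9x - 30y^2)·y' = 0, and therefore
  dy/dx = -(3x^2 - 9y)/(-9x - 30y^2) = (x^2 - 3y)/(3x + 10y^2)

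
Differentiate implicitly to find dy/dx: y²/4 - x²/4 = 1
Differentiate both sides with respect to x, treating y as y(x). By the chain rule, any term containing y contributes a factor of y' = dy/dx when we differentiate it.

Move every term to one side and write the relation as F(x, y) = 0. Term by term,
  d/dx[-x^2/4] = -x/2
  d/dx[y^2/4] = y·y'/2
  d/dx[-1] = 0

The pieces without y' make up ∂F/∂x and the coefficient of y' is ∂F/∂y:
  ∂F/∂x = -x/2,
  ∂F/∂y = y/2.

Since d/dx[F] = ∂F/∂x + (∂F/∂y)·y' = 0, solve for y':
  (∂F/∂y)·y' = -∂F/∂x
  dy/dx = -(∂F/∂x)/(∂F/∂y) = -(-x/2)/(y/2) = x/y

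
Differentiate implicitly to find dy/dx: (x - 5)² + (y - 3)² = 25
Apply d/dx to both sides, remembering that y depends on x. Each occurrence of y therefore brings in a y' = dy/dx via the chain rule.

With F(x, y) equal to the left-hand side minus the right, differentiate F term by term:
  d/dx[(x - 5)^2] = 2x - 10
  d/dx[(y - 3)^2] = 2·y'(y - 3)
  d/dx[-25] = 0
Adding these up, d/dx[F] = 0 becomes
  (2x - 10) + (2y - 6)·y' = 0,
so isolating y',
  dy/dx = -(2x - 10)/(2y - 6) = (5 - x)/(y - 3)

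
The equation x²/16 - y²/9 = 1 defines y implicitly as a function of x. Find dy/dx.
Differentiate the relation implicitly: treat y = y(x) and apply the chain rule, so every y-derivative picks up a y' = dy/dx factor.

With everything moved to the left-hand side, differentiate term by term:
  d/dx[x^2/16] = x/8
  d/dx[-y^2/9] = -2y·y'/9
  d/dx[-1] = 0

Separating the contributions that come from x directly and those that come through y:
  without y':      x/8
  multiplying y':  -2y/9

so (x/8) + (-2y/9)·y' = 0, and therefore
  dy/dx = -(x/8)/(-2y/9) = 9x/(16y)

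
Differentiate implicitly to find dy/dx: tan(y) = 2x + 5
Differentiate the relation implicitly: treat y = y(x) and apply the chain rule, so every y-derivative picks up a y' = dy/dx factor.

With everything moved to the left-hand side, differentiate term by term:
  d/dx[-2x] = -2
  d/dx[tan(y)] = y'(tan(y)^2 + 1)
  d/dx[-5] = 0

Separating the contributions that come from x directly and those that come through y:
  without y':      -2
  multiplying y':  tan(y)^2 + 1

so (-2) + (tan(y)^2 + 1)·y' = 0, and therefore
  dy/dx = -(-2)/(tan(y)^2 + 1) = 2cos(y)^2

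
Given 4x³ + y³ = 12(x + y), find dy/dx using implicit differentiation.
Differentiate the relation implicitly: treat y = y(x) and apply the chain rule, so every y-derivative picks up a y' = dy/dx factor.

With everything moved to the left-hand side, differentiate term by term:
  d/dx[4x^3] = 12x^2
  d/dx[-12x] = -12
  d/dx[y^3] = 3y^2·y'
  d/dx[-12y] = -12·y'

Separating the contributions that come from x directly and those that come through y:
  without y':      12x^2 - 12
  multiplying y':  3y^2 - 12

so (12x^2 - 12) + (3y^2 - 12)·y' = 0, and therefore
  dy/dx = -(12x^2 - 12)/(3y^2 - 12) = 4(1 - x^2)/(y^2 - 4)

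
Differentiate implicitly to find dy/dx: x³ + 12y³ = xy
Apply d/dx to both sides, remembering that y depends on x. Each occurrence of y therefore brings in a y' = dy/dx via the chain rule.

With F(x, y) equal to the left-hand side minus the right, differentiate F term by term:
  d/dx[x^3] = 3x^2
  d/dx[-xy] = -x·y' - y
  d/dx[12y^3] = 36y^2·y'
Adding these up, d/dx[F] = 0 becomes
  (3x^2 - y) + (-x + 36y^2)·y' = 0,
so isolating y',
  dy/dx = -(3x^2 - y)/(-x + 36y^2) = (3x^2 - y)/(x - 36y^2)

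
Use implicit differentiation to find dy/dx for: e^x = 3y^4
Take d/dx of both sides. Since y is implicitly a function of x, the chain rule attaches a y' = dy/dx factor whenever we differentiate through y.

Set F(x, y) = (left side) − (right side), so the curve is F = 0. Differentiating each term of F:
  d/dx[-3y^4] = -12y^3·y'
  d/dx[e^(x)] = e^(x)

Collecting, the y'-free part is the partial derivative in x and the y' coefficient is the partial derivative in y:
  ∂F/∂x = e^(x)
  ∂F/∂y = -12y^3

so d/dx[F(x, y(x))] = ∂F/∂x + (∂F/∂y)·y' = 0. Rearranging,
  dy/dx = -(∂F/∂x)/(∂F/∂y) = -(e^(x))/(-12y^3) = e^(x)/(12y^3)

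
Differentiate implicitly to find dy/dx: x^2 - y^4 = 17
Differentiate the relation implicitly: treat y = y(x) and apply the chain rule, so every y-derivative picks up a y' = dy/dx factor.

With everything moved to the left-hand side, differentiate term by term:
  d/dx[x^2] = 2x
  d/dx[-y^4] = -4y^3·y'
  d/dx[-17] = 0

Separating the contributions that come from x directly and those that come through y:
  without y':      2x
  multiplying y':  -4y^3

so (2x) + (-4y^3)·y' = 0, and therefore
  dy/dx = -(2x)/(-4y^3) = x/(2y^3)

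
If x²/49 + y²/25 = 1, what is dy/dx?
Apply d/dx to both sides, remembering that y depends on x. Each occurrence of y therefore brings in a y' = dy/dx via the chain rule.

With F(x, y) equal to the left-hand side minus the right, differentiate F term by term:
  d/dx[x^2/49] = 2x/49
  d/dx[y^2/25] = 2y·y'/25
  d/dx[-1] = 0
Adding these up, d/dx[F] = 0 becomes
  (2x/49) + (2y/25)·y' = 0,
so isolating y',
  dy/dx = -(2x/49)/(2y/25) = -25x/(49y)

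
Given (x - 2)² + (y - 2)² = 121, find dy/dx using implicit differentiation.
Apply d/dx to both sides, remembering that y depends on x. Each occurrence of y therefore brings in a y' = dy/dx via the chain rule.

With F(x, y) equal to the left-hand side minus the right, differentiate F term by term:
  d/dx[(x - 2)^2] = 2x - 4
  d/dx[(y - 2)^2] = 2·y'(y - 2)
  d/dx[-121] = 0
Adding these up, d/dx[F] = 0 becomes
  (2x - 4) + (2y - 4)·y' = 0,
so isolating y',
  dy/dx = -(2x - 4)/(2y - 4) = (2 - x)/(y - 2)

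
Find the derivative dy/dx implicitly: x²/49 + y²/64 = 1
Differentiate the relation implicitly: treat y = y(x) and apply the chain rule, so every y-derivative picks up a y' = dy/dx factor.

With everything moved to the left-hand side, differentiate term by term:
  d/dx[x^2/49] = 2x/49
  d/dx[y^2/64] = y·y'/32
  d/dx[-1] = 0

Separating the contributions that come from x directly and those that come through y:
  without y':      2x/49
  multiplying y':  y/32

so (2x/49) + (y/32)·y' = 0, and therefore
  dy/dx = -(2x/49)/(y/32) = -64x/(49y)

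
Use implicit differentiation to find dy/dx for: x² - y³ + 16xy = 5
Apply d/dx to both sides, remembering that y depends on x. Each occurrence of y therefore brings in a y' = dy/dx via the chain rule.

With F(x, y) equal to the left-hand side minus the right, differentiate F term by term:
  d/dx[x^2] = 2x
  d/dx[16xy] = 16x·y' + 16y
  d/dx[-y^3] = -3y^2·y'
  d/dx[-5] = 0
Adding these up, d/dx[F] = 0 becomes
  (2x + 16y) + (16x - 3y^2)·y' = 0,
so isolating y',
  dy/dx = -(2x + 16y)/(16x - 3y^2) = 2(-x - 8y)/(16x - 3y^2)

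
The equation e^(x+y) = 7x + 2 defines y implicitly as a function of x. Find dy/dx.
Differentiate the relation implicitly: treat y = y(x) and apply the chain rule, so every y-derivative picks up a y' = dy/dx factor.

With everything moved to the left-hand side, differentiate term by term:
  d/dx[-7x] = -7
  d/dx[e^(x + y)] = (y' + 1)·e^(x + y)
  d/dx[-2] = 0

Separating the contributions that come from x directly and those that come through y:
  without y':      e^(x + y) - 7
  multiplying y':  e^(x + y)

so (e^(x + y) - 7) + (e^(x + y))·y' = 0, and therefore
  dy/dx = -(e^(x + y) - 7)/(e^(x + y)) = 7e^(-x - y) - 1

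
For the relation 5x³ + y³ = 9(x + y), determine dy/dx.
Differentiate the relation implicitly: treat y = y(x) and apply the chain rule, so every y-derivative picks up a y' = dy/dx factor.

With everything moved to the left-hand side, differentiate term by term:
  d/dx[5x^3] = 15x^2
  d/dx[-9x] = -9
  d/dx[y^3] = 3y^2·y'
  d/dx[-9y] = -9·y'

Separating the contributions that come from x directly and those that come through y:
  without y':      15x^2 - 9
  multiplying y':  3y^2 - 9

so (15x^2 - 9) + (3y^2 - 9)·y' = 0, and therefore
  dy/dx = -(15x^2 - 9)/(3y^2 - 9) = (3 - 5x^2)/(y^2 - 3)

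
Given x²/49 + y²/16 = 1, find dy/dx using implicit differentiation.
Take d/dx of both sides. Since y is implicitly a function of x, the chain rule attaches a y' = dy/dx factor whenever we differentiate through y.

Set F(x, y) = (left side) − (right side), so the curve is F = 0. Differentiating each term of F:
  d/dx[x^2/49] = 2x/49
  d/dx[y^2/16] = y·y'/8
  d/dx[-1] = 0

Collecting, the y'-free part is the partial derivative in x and the y' coefficient is the partial derivative in y:
  ∂F/∂x = 2x/49
  ∂F/∂y = y/8

so d/dx[F(x, y(x))] = ∂F/∂x + (∂F/∂y)·y' = 0. Rearranging,
  dy/dx = -(∂F/∂x)/(∂F/∂y) = -(2x/49)/(y/8) = -16x/(49y)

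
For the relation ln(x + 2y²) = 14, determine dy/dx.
Apply d/dx to both sides, remembering that y depends on x. Each occurrence of y therefore brings in a y' = dy/dx via the chain rule.

With F(x, y) equal to the left-hand side minus the right, differentiate F term by term:
  d/dx[ln(x + 2y^2)] = (4y·y' + 1)/(x + 2y^2)
  d/dx[-14] = 0
Adding these up, d/dx[F] = 0 becomes
  (1/(x + 2y^2)) + (4y/(x + 2y^2))·y' = 0,
so isolating y',
  dy/dx = -(1/(x + 2y^2))/(4y/(x + 2y^2)) = -1/(4y)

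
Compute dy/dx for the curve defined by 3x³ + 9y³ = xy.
Apply d/dx to both sides, remembering that y depends on x. Each occurrence of y therefore brings in a y' = dy/dx via the chain rule.

With F(x, y) equal to the left-hand side minus the right, differentiate F term by term:
  d/dx[3x^3] = 9x^2
  d/dx[-xy] = -x·y' - y
  d/dx[9y^3] = 27y^2·y'
Adding these up, d/dx[F] = 0 becomes
  (9x^2 - y) + (-x + 27y^2)·y' = 0,
so isolating y',
  dy/dx = -(9x^2 - y)/(-x + 27y^2) = (9x^2 - y)/(x - 27y^2)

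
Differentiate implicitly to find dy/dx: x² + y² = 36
Differentiate both sides with respect to x, treating y as y(x). By the chain rule, any term containing y contributes a factor of y' = dy/dx when we differentiate it.

Move every term to one side and write the relation as F(x, y) = 0. Term by term,
  d/dx[x^2] = 2x
  d/dx[y^2] = 2y·y'
  d/dx[-36] = 0

The pieces without y' make up ∂F/∂x and the coefficient of y' is ∂F/∂y:
  ∂F/∂x = 2x,
  ∂F/∂y = 2y.

Since d/dx[F] = ∂F/∂x + (∂F/∂y)·y' = 0, solve for y':
  (∂F/∂y)·y' = -∂F/∂x
  dy/dx = -(∂F/∂x)/(∂F/∂y) = -(2x)/(2y) = -x/y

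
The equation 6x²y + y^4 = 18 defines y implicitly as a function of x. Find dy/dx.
Differentiate the relation implicitly: treat y = y(x) and apply the chain rule, so every y-derivative picks up a y' = dy/dx factor.

With everything moved to the left-hand side, differentiate term by term:
  d/dx[6x^2y] = 6x^2·y' + 12xy
  d/dx[y^4] = 4y^3·y'
  d/dx[-18] = 0

Separating the contributions that come from x directly and those that come through y:
  without y':      12xy
  multiplying y':  6x^2 + 4y^3

so (12xy) + (6x^2 + 4y^3)·y' = 0, and therefore
  dy/dx = -(12xy)/(6x^2 + 4y^3) = -6xy/(3x^2 + 2y^3)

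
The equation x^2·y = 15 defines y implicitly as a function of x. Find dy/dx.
Differentiate both sides with respect to x, treating y as y(x). By the chain rule, any term containing y contributes a factor of y' = dy/dx when we differentiate it.

Move every term to one side and write the relation as F(x, y) = 0. Term by term,
  d/dx[x^2y] = x^2·y' + 2xy
  d/dx[-15] = 0

The pieces without y' make up ∂F/∂x and the coefficient of y' is ∂F/∂y:
  ∂F/∂x = 2xy,
  ∂F/∂y = x^2.

Since d/dx[F] = ∂F/∂x + (∂F/∂y)·y' = 0, solve for y':
  (∂F/∂y)·y' = -∂F/∂x
  dy/dx = -(∂F/∂x)/(∂F/∂y) = -(2xy)/(x^2) = -2y/x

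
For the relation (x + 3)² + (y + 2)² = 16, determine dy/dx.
Apply d/dx to both sides, remembering that y depends on x. Each occurrence of y therefore brings in a y' = dy/dx via the chain rule.

With F(x, y) equal to the left-hand side minus the right, differentiate F term by term:
  d/dx[(x + 3)^2] = 2x + 6
  d/dx[(y + 2)^2] = 2·y'(y + 2)
  d/dx[-16] = 0
Adding these up, d/dx[F] = 0 becomes
  (2x + 6) + (2y + 4)·y' = 0,
so isolating y',
  dy/dx = -(2x + 6)/(2y + 4) = (-x - 3)/(y + 2)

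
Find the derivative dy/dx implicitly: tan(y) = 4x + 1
Differentiate both sides with respect to x, treating y as y(x). By the chain rule, any term containing y contributes a factor of y' = dy/dx when we differentiate it.

Move every term to one side and write the relation as F(x, y) = 0. Term by term,
  d/dx[-4x] = -4
  d/dx[tan(y)] = y'(tan(y)^2 + 1)
  d/dx[-1] = 0

The pieces without y' make up ∂F/∂x and the coefficient of y' is ∂F/∂y:
  ∂F/∂x = -4,
  ∂F/∂y = tan(y)^2 + 1.

Since d/dx[F] = ∂F/∂x + (∂F/∂y)·y' = 0, solve for y':
  (∂F/∂y)·y' = -∂F/∂x
  dy/dx = -(∂F/∂x)/(∂F/∂y) = -(-4)/(tan(y)^2 + 1) = 4cos(y)^2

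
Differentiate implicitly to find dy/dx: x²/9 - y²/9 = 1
Take d/dx of both sides. Since y is implicitly a function of x, the chain rule attaches a y' = dy/dx factor whenever we differentiate through y.

Set F(x, y) = (left side) − (right side), so the curve is F = 0. Differentiating each term of F:
  d/dx[x^2/9] = 2x/9
  d/dx[-y^2/9] = -2y·y'/9
  d/dx[-1] = 0

Collecting, the y'-free part is the partial derivative in x and the y' coefficient is the partial derivative in y:
  ∂F/∂x = 2x/9
  ∂F/∂y = -2y/9

so d/dx[F(x, y(x))] = ∂F/∂x + (∂F/∂y)·y' = 0. Rearranging,
  dy/dx = -(∂F/∂x)/(∂F/∂y) = -(2x/9)/(-2y/9) = x/y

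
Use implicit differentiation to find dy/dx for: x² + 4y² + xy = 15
Apply d/dx to both sides, remembering that y depends on x. Each occurrence of y therefore brings in a y' = dy/dx via the chain rule.

With F(x, y) equal to the left-hand side minus the right, differentiate F term by term:
  d/dx[x^2] = 2x
  d/dx[xy] = x·y' + y
  d/dx[4y^2] = 8y·y'
  d/dx[-15] = 0
Adding these up, d/dx[F] = 0 becomes
  (2x + y) + (x + 8y)·y' = 0,
so isolating y',
  dy/dx = -(2x + y)/(x + 8y) = (-2x - y)/(x + 8y)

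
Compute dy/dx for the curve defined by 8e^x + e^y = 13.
Apply d/dx to both sides, remembering that y depends on x. Each occurrence of y therefore brings in a y' = dy/dx via the chain rule.

With F(x, y) equal to the left-hand side minus the right, differentiate F term by term:
  d/dx[8e^(x)] = 8e^(x)
  d/dx[e^(y)] = y'·e^(y)
  d/dx[-13] = 0
Adding these up, d/dx[F] = 0 becomes
  (8e^(x)) + (e^(y))·y' = 0,
so isolating y',
  dy/dx = -(8e^(x))/(e^(y)) = -8e^(x - y)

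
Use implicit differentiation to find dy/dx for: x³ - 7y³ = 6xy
Differentiate the relation implicitly: treat y = y(x) and apply the chain rule, so every y-derivative picks up a y' = dy/dx factor.

With everything moved to the left-hand side, differentiate term by term:
  d/dx[x^3] = 3x^2
  d/dx[-6xy] = -6x·y' - 6y
  d/dx[-7y^3] = -21y^2·y'

Separating the contributions that come from x directly and those that come through y:
  without y':      3x^2 - 6y
  multiplying y':  -6x - 21y^2

so (3x^2 - 6y) + (-6x - 21y^2)·y' = 0, and therefore
  dy/dx = -(3x^2 - 6y)/(-6x - 21y^2) = (x^2 - 2y)/(2x + 7y^2)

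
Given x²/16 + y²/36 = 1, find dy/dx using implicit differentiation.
Differentiate the relation implicitly: treat y = y(x) and apply the chain rule, so every y-derivative picks up a y' = dy/dx factor.

With everything moved to the left-hand side, differentiate term by term:
  d/dx[x^2/16] = x/8
  d/dx[y^2/36] = y·y'/18
  d/dx[-1] = 0

Separating the contributions that come from x directly and those that come through y:
  without y':      x/8
  multiplying y':  y/18

so (x/8) + (y/18)·y' = 0, and therefore
  dy/dx = -(x/8)/(y/18) = -9x/(4y)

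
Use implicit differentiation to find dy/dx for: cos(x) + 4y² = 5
Differentiate both sides with respect to x, treating y as y(x). By the chain rule, any term containing y contributes a factor of y' = dy/dx when we differentiate it.

Move every term to one side and write the relation as F(x, y) = 0. Term by term,
  d/dx[4y^2] = 8y·y'
  d/dx[cos(x)] = -sin(x)
  d/dx[-5] = 0

The pieces without y' make up ∂F/∂x and the coefficient of y' is ∂F/∂y:
  ∂F/∂x = -sin(x),
  ∂F/∂y = 8y.

Since d/dx[F] = ∂F/∂x + (∂F/∂y)·y' = 0, solve for y':
  (∂F/∂y)·y' = -∂F/∂x
  dy/dx = -(∂F/∂x)/(∂F/∂y) = -(-sin(x))/(8y) = sin(x)/(8y)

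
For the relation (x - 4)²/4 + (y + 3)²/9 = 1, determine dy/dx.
Differentiate the relation implicitly: treat y = y(x) and apply the chain rule, so every y-derivative picks up a y' = dy/dx factor.

With everything moved to the left-hand side, differentiate term by term:
  d/dx[(x - 4)^2/4] = x/2 - 2
  d/dx[(y + 3)^2/9] = 2·y'(y + 3)/9
  d/dx[-1] = 0

Separating the contributions that come from x directly and those that come through y:
  without y':      x/2 - 2
  multiplying y':  2y/9 + 2/3

so (x/2 - 2) + (2y/9 + 2/3)·y' = 0, and therefore
  dy/dx = -(x/2 - 2)/(2y/9 + 2/3)
        = -((x - 4)/2)/(2(y + 3)/9) = 9(4 - x)/(4(y + 3))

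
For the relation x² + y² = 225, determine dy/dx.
Differentiate the relation implicitly: treat y = y(x) and apply the chain rule, so every y-derivative picks up a y' = dy/dx factor.

With everything moved to the left-hand side, differentiate term by term:
  d/dx[x^2] = 2x
  d/dx[y^2] = 2y·y'
  d/dx[-225] = 0

Separating the contributions that come from x directly and those that come through y:
  without y':      2x
  multiplying y':  2y

so (2x) + (2y)·y' = 0, and therefore
  dy/dx = -(2x)/(2y) = -x/y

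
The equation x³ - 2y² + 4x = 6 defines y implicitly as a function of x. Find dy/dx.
Differentiate the relation implicitly: treat y = y(x) and apply the chain rule, so every y-derivative picks up a y' = dy/dx factor.

With everything moved to the left-hand side, differentiate term by term:
  d/dx[x^3] = 3x^2
  d/dx[4x] = 4
  d/dx[-2y^2] = -4y·y'
  d/dx[-6] = 0

Separating the contributions that come from x directly and those that come through y:
  without y':      3x^2 + 4
  multiplying y':  -4y

so (3x^2 + 4) + (-4y)·y' = 0, and therefore
  dy/dx = -(3x^2 + 4)/(-4y) = (3x^2 + 4)/(4y)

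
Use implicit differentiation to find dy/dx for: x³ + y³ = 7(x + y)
Differentiate both sides with respect to x, treating y as y(x). By the chain rule, any term containing y contributes a factor of y' = dy/dx when we differentiate it.

Move every term to one side and write the relation as F(x, y) = 0. Term by term,
  d/dx[x^3] = 3x^2
  d/dx[-7x] = -7
  d/dx[y^3] = 3y^2·y'
  d/dx[-7y] = -7·y'

The pieces without y' make up ∂F/∂x and the coefficient of y' is ∂F/∂y:
  ∂F/∂x = 3x^2 - 7,
  ∂F/∂y = 3y^2 - 7.

Since d/dx[F] = ∂F/∂x + (∂F/∂y)·y' = 0, solve for y':
  (∂F/∂y)·y' = -∂F/∂x
  dy/dx = -(∂F/∂x)/(∂F/∂y) = -(3x^2 - 7)/(3y^2 - 7) = (7 - 3x^2)/(3y^2 - 7)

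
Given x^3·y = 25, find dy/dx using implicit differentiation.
Differentiate the relation implicitly: treat y = y(x) and apply the chain rule, so every y-derivative picks up a y' = dy/dx factor.

With everything moved to the left-hand side, differentiate term by term:
  d/dx[x^3y] = x^3·y' + 3x^2y
  d/dx[-25] = 0

Separating the contributions that come from x directly and those that come through y:
  without y':      3x^2y
  multiplying y':  x^3

so (3x^2y) + (x^3)·y' = 0, and therefore
  dy/dx = -(3x^2y)/(x^3) = -3y/x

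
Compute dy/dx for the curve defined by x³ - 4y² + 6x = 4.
Take d/dx of both sides. Since y is implicitly a function of x, the chain rule attaches a y' = dy/dx factor whenever we differentiate through y.

Set F(x, y) = (left side) − (right side), so the curve is F = 0. Differentiating each term of F:
  d/dx[x^3] = 3x^2
  d/dx[6x] = 6
  d/dx[-4y^2] = -8y·y'
  d/dx[-4] = 0

Collecting, the y'-free part is the partial derivative in x and the y' coefficient is the partial derivative in y:
  ∂F/∂x = 3x^2 + 6
  ∂F/∂y = -8y

so d/dx[F(x, y(x))] = ∂F/∂x + (∂F/∂y)·y' = 0. Rearranging,
  dy/dx = -(∂F/∂x)/(∂F/∂y) = -(3x^2 + 6)/(-8y) = 3(x^2 + 2)/(8y)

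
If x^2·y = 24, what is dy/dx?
Apply d/dx to both sides, remembering that y depends on x. Each occurrence of y therefore brings in a y' = dy/dx via the chain rule.

With F(x, y) equal to the left-hand side minus the right, differentiate F term by term:
  d/dx[x^2y] = x^2·y' + 2xy
  d/dx[-24] = 0
Adding these up, d/dx[F] = 0 becomes
  (2xy) + (x^2)·y' = 0,
so isolating y',
  dy/dx = -(2xy)/(x^2) = -2y/x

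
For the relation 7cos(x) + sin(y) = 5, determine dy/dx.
Differentiate both sides with respect to x, treating y as y(x). By the chain rule, any term containing y contributes a factor of y' = dy/dx when we differentiate it.

Move every term to one side and write the relation as F(x, y) = 0. Term by term,
  d/dx[sin(y)] = y'·cos(y)
  d/dx[7cos(x)] = -7sin(x)
  d/dx[-5] = 0

The pieces without y' make up ∂F/∂x and the coefficient of y' is ∂F/∂y:
  ∂F/∂x = -7sin(x),
  ∂F/∂y = cos(y).

Since d/dx[F] = ∂F/∂x + (∂F/∂y)·y' = 0, solve for y':
  (∂F/∂y)·y' = -∂F/∂x
  dy/dx = -(∂F/∂x)/(∂F/∂y) = -(-7sin(x))/(cos(y)) = 7sin(x)/cos(y)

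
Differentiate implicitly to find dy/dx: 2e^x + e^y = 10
Apply d/dx to both sides, remembering that y depends on x. Each occurrence of y therefore brings in a y' = dy/dx via the chain rule.

With F(x, y) equal to the left-hand side minus the right, differentiate F term by term:
  d/dx[2e^(x)] = 2e^(x)
  d/dx[e^(y)] = y'·e^(y)
  d/dx[-10] = 0
Adding these up, d/dx[F] = 0 becomes
  (2e^(x)) + (e^(y))·y' = 0,
so isolating y',
  dy/dx = -(2e^(x))/(e^(y)) = -2e^(x - y)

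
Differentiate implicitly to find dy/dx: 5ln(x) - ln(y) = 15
Apply d/dx to both sides, remembering that y depends on x. Each occurrence of y therefore brings in a y' = dy/dx via the chain rule.

With F(x, y) equal to the left-hand side minus the right, differentiate F term by term:
  d/dx[5ln(x)] = 5/x
  d/dx[-ln(y)] = -y'/y
  d/dx[-15] = 0
Adding these up, d/dx[F] = 0 becomes
  (5/x) + (-1/y)·y' = 0,
so isolating y',
  dy/dx = -(5/x)/(-1/y) = 5y/x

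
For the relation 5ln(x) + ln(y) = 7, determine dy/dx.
Differentiate the relation implicitly: treat y = y(x) and apply the chain rule, so every y-derivative picks up a y' = dy/dx factor.

With everything moved to the left-hand side, differentiate term by term:
  d/dx[5ln(x)] = 5/x
  d/dx[ln(y)] = y'/y
  d/dx[-7] = 0

Separating the contributions that come from x directly and those that come through y:
  without y':      5/x
  multiplying y':  1/y

so (5/x) + (1/y)·y' = 0, and therefore
  dy/dx = -(5/x)/(1/y) = -5y/x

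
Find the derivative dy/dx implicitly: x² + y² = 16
Apply d/dx to both sides, remembering that y depends on x. Each occurrence of y therefore brings in a y' = dy/dx via the chain rule.

With F(x, y) equal to the left-hand side minus the right, differentiate F term by term:
  d/dx[x^2] = 2x
  d/dx[y^2] = 2y·y'
  d/dx[-16] = 0
Adding these up, d/dx[F] = 0 becomes
  (2x) + (2y)·y' = 0,
so isolating y',
  dy/dx = -(2x)/(2y) = -x/y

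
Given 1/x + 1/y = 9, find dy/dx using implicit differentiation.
Apply d/dx to both sides, remembering that y depends on x. Each occurrence of y therefore brings in a y' = dy/dx via the chain rule.

With F(x, y) equal to the left-hand side minus the right, differentiate F term by term:
  d/dx[1/y] = -y'/y^2
  d/dx[1/x] = -1/x^2
  d/dx[-9] = 0
Adding these up, d/dx[F] = 0 becomes
  (-1/x^2) + (-1/y^2)·y' = 0,
so isolating y',
  dy/dx = -(-1/x^2)/(-1/y^2) = -y^2/x^2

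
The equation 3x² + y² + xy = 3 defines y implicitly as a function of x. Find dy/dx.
Differentiate both sides with respect to x, treating y as y(x). By the chain rule, any term containing y contributes a factor of y' = dy/dx when we differentiate it.

Move every term to one side and write the relation as F(x, y) = 0. Term by term,
  d/dx[3x^2] = 6x
  d/dx[xy] = x·y' + y
  d/dx[y^2] = 2y·y'
  d/dx[-3] = 0

The pieces without y' make up ∂F/∂x and the coefficient of y' is ∂F/∂y:
  ∂F/∂x = 6x + y,
  ∂F/∂y = x + 2y.

Since d/dx[F] = ∂F/∂x + (∂F/∂y)·y' = 0, solve for y':
  (∂F/∂y)·y' = -∂F/∂x
  dy/dx = -(∂F/∂x)/(∂F/∂y) = -(6x + y)/(x + 2y) = (-6x - y)/(x + 2y)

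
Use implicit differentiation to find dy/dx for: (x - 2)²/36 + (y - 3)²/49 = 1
Apply d/dx to both sides, remembering that y depends on x. Each occurrence of y therefore brings in a y' = dy/dx via the chain rule.

With F(x, y) equal to the left-hand side minus the right, differentiate F term by term:
  d/dx[(x - 2)^2/36] = x/18 - 1/9
  d/dx[(y - 3)^2/49] = 2·y'(y - 3)/49
  d/dx[-1] = 0
Adding these up, d/dx[F] = 0 becomes
  (x/18 - 1/9) + (2y/49 - 6/49)·y' = 0,
so isolating y',
  dy/dx = -(x/18 - 1/9)/(2y/49 - 6/49)
        = -((x - 2)/18)/(2(y - 3)/49) = 49(2 - x)/(36(y - 3))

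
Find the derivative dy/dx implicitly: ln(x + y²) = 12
Differentiate the relation implicitly: treat y = y(x) and apply the chain rule, so every y-derivative picks up a y' = dy/dx factor.

With everything moved to the left-hand side, differentiate term by term:
  d/dx[ln(x + y^2)] = (2y·y' + 1)/(x + y^2)
  d/dx[-12] = 0

Separating the contributions that come from x directly and those that come through y:
  without y':      1/(x + y^2)
  multiplying y':  2y/(x + y^2)

so (1/(x + y^2)) + (2y/(x + y^2))·y' = 0, and therefore
  dy/dx = -(1/(x + y^2))/(2y/(x + y^2)) = -1/(2y)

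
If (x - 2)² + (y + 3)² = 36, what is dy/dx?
Differentiate both sides with respect to x, treating y as y(x). By the chain rule, any term containing y contributes a factor of y' = dy/dx when we differentiate it.

Move every term to one side and write the relation as F(x, y) = 0. Term by term,
  d/dx[(x - 2)^2] = 2x - 4
  d/dx[(y + 3)^2] = 2·y'(y + 3)
  d/dx[-36] = 0

The pieces without y' make up ∂F/∂x and the coefficient of y' is ∂F/∂y:
  ∂F/∂x = 2x - 4,
  ∂F/∂y = 2y + 6.

Since d/dx[F] = ∂F/∂x + (∂F/∂y)·y' = 0, solve for y':
  (∂F/∂y)·y' = -∂F/∂x
  dy/dx = -(∂F/∂x)/(∂F/∂y) = -(2x - 4)/(2y + 6) = (2 - x)/(y + 3)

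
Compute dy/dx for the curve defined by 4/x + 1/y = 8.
Differentiate the relation implicitly: treat y = y(x) and apply the chain rule, so every y-derivative picks up a y' = dy/dx factor.

With everything moved to the left-hand side, differentiate term by term:
  d/dx[1/y] = -y'/y^2
  d/dx[4/x] = -4/x^2
  d/dx[-8] = 0

Separating the contributions that come from x directly and those that come through y:
  without y':      -4/x^2
  multiplying y':  -1/y^2

so (-4/x^2) + (-1/y^2)·y' = 0, and therefore
  dy/dx = -(-4/x^2)/(-1/y^2) = -4y^2/x^2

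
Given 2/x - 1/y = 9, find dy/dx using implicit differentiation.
Apply d/dx to both sides, remembering that y depends on x. Each occurrence of y therefore brings in a y' = dy/dx via the chain rule.

With F(x, y) equal to the left-hand side minus the right, differentiate F term by term:
  d/dx[-1/y] = y'/y^2
  d/dx[2/x] = -2/x^2
  d/dx[-9] = 0
Adding these up, d/dx[F] = 0 becomes
  (-2/x^2) + (y^(-2))·y' = 0,
so isolating y',
  dy/dx = -(-2/x^2)/(y^(-2)) = 2y^2/x^2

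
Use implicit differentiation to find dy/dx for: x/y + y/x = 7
Apply d/dx to both sides, remembering that y depends on x. Each occurrence of y therefore brings in a y' = dy/dx via the chain rule.

With F(x, y) equal to the left-hand side minus the right, differentiate F term by term:
  d/dx[x/y] = -x·y'/y^2 + 1/y
  d/dx[y/x] = y'/x - y/x^2
  d/dx[-7] = 0
Adding these up, d/dx[F] = 0 becomes
  (1/y - y/x^2) + (-x/y^2 + 1/x)·y' = 0,
so isolating y',
  dy/dx = -(1/y - y/x^2)/(-x/y^2 + 1/x)
        = -((x - y)(x + y)/(x^2y))/(-(x - y)(x + y)/(xy^2)) = y/x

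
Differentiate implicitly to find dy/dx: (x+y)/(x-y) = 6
Differentiate the relation implicitly: treat y = y(x) and apply the chain rule, so every y-derivative picks up a y' = dy/dx factor.

With everything moved to the left-hand side, differentiate term by term:
  d/dx[(x + y)/(x - y)] = (y' + 1)/(x - y) + (x + y)(y' - 1)/(x - y)^2
  d/dx[-6] = 0

Separating the contributions that come from x directly and those that come through y:
  without y':      1/(x - y) - (x + y)/(x - y)^2
  multiplying y':  1/(x - y) + (x + y)/(x - y)^2

so (1/(x - y) - (x + y)/(x - y)^2) + (1/(x - y) + (x + y)/(x - y)^2)·y' = 0, and therefore
  dy/dx = -(1/(x - y) - (x + y)/(x - y)^2)/(1/(x - y) + (x + y)/(x - y)^2)
        = -(-2y/(x - y)^2)/(2x/(x - y)^2) = y/x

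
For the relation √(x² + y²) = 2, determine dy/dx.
Apply d/dx to both sides, remembering that y depends on x. Each occurrence of y therefore brings in a y' = dy/dx via the chain rule.

With F(x, y) equal to the left-hand side minus the right, differentiate F term by term:
  d/dx[√(x^2 + y^2)] = (x + y·y')/√(x^2 + y^2)
  d/dx[-2] = 0
Adding these up, d/dx[F] = 0 becomes
  (x/√(x^2 + y^2)) + (y/√(x^2 + y^2))·y' = 0,
so isolating y',
  dy/dx = -(x/√(x^2 + y^2))/(y/√(x^2 + y^2)) = -x/y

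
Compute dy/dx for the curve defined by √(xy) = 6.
Differentiate both sides with respect to x, treating y as y(x). By the chain rule, any term containing y contributes a factor of y' = dy/dx when we differentiate it.

Move every term to one side and write the relation as F(x, y) = 0. Term by term,
  d/dx[√(xy)] = √(xy)(x·y'/2 + y/2)/(xy)
  d/dx[-6] = 0

The pieces without y' make up ∂F/∂x and the coefficient of y' is ∂F/∂y:
  ∂F/∂x = √(xy)/(2x),
  ∂F/∂y = √(xy)/(2y).

Since d/dx[F] = ∂F/∂x + (∂F/∂y)·y' = 0, solve for y':
  (∂F/∂y)·y' = -∂F/∂x
  dy/dx = -(∂F/∂x)/(∂F/∂y) = -(√(xy)/(2x))/(√(xy)/(2y)) = -y/x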